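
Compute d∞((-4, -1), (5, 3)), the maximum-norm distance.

max(|x_i - y_i|) = max(|-4 - 5|, |-1 - 3|) = max(9, 4) = 9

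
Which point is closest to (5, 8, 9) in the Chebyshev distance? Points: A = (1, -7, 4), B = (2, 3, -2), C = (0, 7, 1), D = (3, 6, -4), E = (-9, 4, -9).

Distances: d(A) = 15, d(B) = 11, d(C) = 8, d(D) = 13, d(E) = 18. Nearest: C = (0, 7, 1) with distance 8.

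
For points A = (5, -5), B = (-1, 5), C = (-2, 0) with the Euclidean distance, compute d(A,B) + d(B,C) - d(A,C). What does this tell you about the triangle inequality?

d(A,B) = √(6² + 10²) = √136 ≈ 11.6619, d(B,C) = √(1² + 5²) = √26 ≈ 5.099, d(A,C) = √(7² + 5²) = √74 ≈ 8.6023.
d(A,B) + d(B,C) - d(A,C) = 11.6619 + 5.099 - 8.6023 = 16.7609 - 8.6023 = 8.1586 (to 4 decimal places). This is ≥ 0, so the triangle inequality holds for these points.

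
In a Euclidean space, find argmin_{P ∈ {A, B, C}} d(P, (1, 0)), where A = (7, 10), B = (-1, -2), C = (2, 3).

Distances: d(A) ≈ 11.6619, d(B) ≈ 2.8284, d(C) ≈ 3.1623. Nearest: B = (-1, -2) with distance 2.8284.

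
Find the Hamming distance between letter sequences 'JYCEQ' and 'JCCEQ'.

Differing positions: 2. Hamming distance = 1.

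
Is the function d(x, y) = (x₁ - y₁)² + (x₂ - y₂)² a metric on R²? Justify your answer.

No. The squared Euclidean distance fails the triangle inequality. Counterexample: x = (0, 0), y = (2, 2), z = (4, 4). d(x,z) = 4² + 4² = 32, but d(x,y) + d(y,z) = (2² + 2²) + (2² + 2²) = 8 + 8 = 16. Since 32 > 16, the triangle inequality is violated. (Note: √d, the ordinary Euclidean distance, IS a metric.)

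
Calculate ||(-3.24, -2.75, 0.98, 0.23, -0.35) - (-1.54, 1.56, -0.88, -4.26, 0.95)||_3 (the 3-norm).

(Σ|x_i - y_i|^3)^(1/3) = (|-3.24 - (-1.54)|^3 + |-2.75 - 1.56|^3 + |0.98 - (-0.88)|^3 + |0.23 - (-4.26)|^3 + |-0.35 - 0.95|^3)^(1/3)
= (1.7^3 + 4.31^3 + 1.86^3 + 4.49^3 + 1.3^3)^(1/3) ≈ (4.913 + 80.063 + 6.4349 + 90.5188 + 2.197)^(1/3) = (184.1267)^(1/3) ≈ 5.689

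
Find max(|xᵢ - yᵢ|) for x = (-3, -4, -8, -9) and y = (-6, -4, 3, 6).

max(|x_i - y_i|) = max(|-3 - (-6)|, |-4 - (-4)|, |-8 - 3|, |-9 - 6|) = max(3, 0, 11, 15) = 15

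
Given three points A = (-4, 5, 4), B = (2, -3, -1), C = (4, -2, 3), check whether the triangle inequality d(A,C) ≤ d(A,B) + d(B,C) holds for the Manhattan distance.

d(A,B) = 6 + 8 + 5 = 19, d(B,C) = 2 + 1 + 4 = 7, d(A,C) = 8 + 7 + 1 = 16.
d(A,C) = 16 ≤ 19 + 7 = 26. Triangle inequality is satisfied.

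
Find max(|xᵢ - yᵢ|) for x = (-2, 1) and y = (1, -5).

max(|x_i - y_i|) = max(|-2 - 1|, |1 - (-5)|) = max(3, 6) = 6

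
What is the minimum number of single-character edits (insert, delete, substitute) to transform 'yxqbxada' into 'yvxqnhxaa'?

Let D[i][j] be the edit distance between the first i characters of 'yxqbxada' and the first j characters of 'yvxqnhxaa', with D[i][0] = i, D[0][j] = j, and D[i][j] = D[i-1][j-1] if the characters match, else 1 + min(D[i-1][j], D[i][j-1], D[i-1][j-1]). Filling the table (rows: prefixes of 'yxqbxada', columns: prefixes of 'yvxqnhxaa'):
     ε  y  v  x  q  n  h  x  a  a
  ε  0  1  2  3  4  5  6  7  8  9
  y  1  0  1  2  3  4  5  6  7  8
  x  2  1  1  1  2  3  4  5  6  7
  q  3  2  2  2  1  2  3  4  5  6
  b  4  3  3  3  2  2  3  4  5  6
  x  5  4  4  3  3  3  3  3  4  5
  a  6  5  5  4  4  4  4  4  3  4
  d  7  6  6  5  5  5  5  5  4  4
  a  8  7  7  6  6  6  6  6  5  4
The bottom-right entry gives D[8][9] = 4, so no sequence of fewer than 4 edits works. Backtracking through the table gives one optimal edit sequence (4 edits):
  yxqbxada → yvxqbxada (ins v @2)
  yvxqbxada → yvxqnbxada (ins n @5)
  yvxqnbxada → yvxqnhxada (sub b→h @6)
  yvxqnhxada → yvxqnhxaa (del d @9)
Edit distance = 4.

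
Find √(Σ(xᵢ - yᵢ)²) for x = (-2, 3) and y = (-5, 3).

√(Σ(x_i - y_i)²) = √((-2 - (-5))² + (3 - 3)²)
= √(3² + 0²) = √(9 + 0) = √9 = 3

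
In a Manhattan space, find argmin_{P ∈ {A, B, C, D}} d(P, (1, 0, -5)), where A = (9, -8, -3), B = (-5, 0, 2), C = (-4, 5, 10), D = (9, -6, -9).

Distances: d(A) = 18, d(B) = 13, d(C) = 25, d(D) = 18. Nearest: B = (-5, 0, 2) with distance 13.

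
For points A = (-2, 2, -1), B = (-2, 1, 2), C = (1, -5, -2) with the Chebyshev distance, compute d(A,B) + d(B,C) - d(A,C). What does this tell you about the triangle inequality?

d(A,B) = max(0, 1, 3) = 3, d(B,C) = max(3, 6, 4) = 6, d(A,C) = max(3, 7, 1) = 7.
d(A,B) + d(B,C) - d(A,C) = 3 + 6 - 7 = 9 - 7 = 2. This is ≥ 0, so the triangle inequality holds for these points.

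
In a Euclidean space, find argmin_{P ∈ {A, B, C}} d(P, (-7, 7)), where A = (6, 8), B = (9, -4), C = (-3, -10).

Distances: d(A) ≈ 13.0384, d(B) ≈ 19.4165, d(C) ≈ 17.4642. Nearest: A = (6, 8) with distance 13.0384.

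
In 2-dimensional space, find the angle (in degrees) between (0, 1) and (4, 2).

With u = (0, 1), v = (4, 2):
u·v = 0·4 + 1·2 = 0 + 2 = 2.
|u| = √(0² + 1²) = √1, |v| = √(4² + 2²) = √20, so |u||v| = √(1·20) = √20.
cos θ = (u·v)/(|u||v|) = 2/√20 ≈ 0.447214
θ = arccos(0.447214) ≈ 63.43°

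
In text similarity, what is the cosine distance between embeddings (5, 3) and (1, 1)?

With u = (5, 3), v = (1, 1):
u·v = 5·1 + 3·1 = 5 + 3 = 8.
|u| = √(5² + 3²) = √34, |v| = √(1² + 1²) = √2, so |u||v| = √(34·2) = √68.
cos θ = (u·v)/(|u||v|) = 8/√68 ≈ 0.9701
Cosine distance = 1 - cos θ ≈ 1 - 0.9701 = 0.0299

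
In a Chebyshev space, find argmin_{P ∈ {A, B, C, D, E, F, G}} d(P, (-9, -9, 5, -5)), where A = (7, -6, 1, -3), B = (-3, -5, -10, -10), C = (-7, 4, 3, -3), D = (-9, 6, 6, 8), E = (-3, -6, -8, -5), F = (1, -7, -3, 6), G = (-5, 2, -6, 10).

Distances: d(A) = 16, d(B) = 15, d(C) = 13, d(D) = 15, d(E) = 13, d(F) = 11, d(G) = 15. Nearest: F = (1, -7, -3, 6) with distance 11.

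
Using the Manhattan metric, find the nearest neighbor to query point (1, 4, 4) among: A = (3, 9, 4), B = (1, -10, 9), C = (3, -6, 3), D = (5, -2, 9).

Distances: d(A) = 7, d(B) = 19, d(C) = 13, d(D) = 15. Nearest: A = (3, 9, 4) with distance 7.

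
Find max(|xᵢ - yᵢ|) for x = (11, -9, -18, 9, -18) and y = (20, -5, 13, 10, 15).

max(|x_i - y_i|) = max(|11 - 20|, |-9 - (-5)|, |-18 - 13|, |9 - 10|, |-18 - 15|) = max(9, 4, 31, 1, 33) = 33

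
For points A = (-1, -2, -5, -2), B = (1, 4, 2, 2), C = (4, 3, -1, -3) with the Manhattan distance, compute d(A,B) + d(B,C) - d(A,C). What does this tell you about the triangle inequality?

d(A,B) = 2 + 6 + 7 + 4 = 19, d(B,C) = 3 + 1 + 3 + 5 = 12, d(A,C) = 5 + 5 + 4 + 1 = 15.
d(A,B) + d(B,C) - d(A,C) = 19 + 12 - 15 = 31 - 15 = 16. This is ≥ 0, so the triangle inequality holds for these points.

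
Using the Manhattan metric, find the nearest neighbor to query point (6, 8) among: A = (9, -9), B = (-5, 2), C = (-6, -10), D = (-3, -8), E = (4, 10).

Distances: d(A) = 20, d(B) = 17, d(C) = 30, d(D) = 25, d(E) = 4. Nearest: E = (4, 10) with distance 4.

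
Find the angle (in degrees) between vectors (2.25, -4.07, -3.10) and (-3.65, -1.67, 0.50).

With u = (2.25, -4.07, -3.10), v = (-3.65, -1.67, 0.50):
u·v = 2.25·(-3.65) + (-4.07)·(-1.67) + (-3.1)·0.5 = (-8.2125) + 6.7969 + (-1.55) = -2.9656.
|u| = √(2.25² + (-4.07)² + (-3.1)²) = √(5.0625 + 16.5649 + 9.61) = √31.2374, |v| = √((-3.65)² + (-1.67)² + 0.5²) = √(13.3225 + 2.7889 + 0.25) = √16.3614.
cos θ = (u·v)/(|u||v|) = -2.9656/(√31.2374·√16.3614) ≈ -0.131179
θ = arccos(-0.131179) ≈ 97.54°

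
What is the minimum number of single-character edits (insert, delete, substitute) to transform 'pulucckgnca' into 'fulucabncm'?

Let D[i][j] be the edit distance between the first i characters of 'pulucckgnca' and the first j characters of 'fulucabncm', with D[i][0] = i, D[0][j] = j, and D[i][j] = D[i-1][j-1] if the characters match, else 1 + min(D[i-1][j], D[i][j-1], D[i-1][j-1]). Filling the table (rows: prefixes of 'pulucckgnca', columns: prefixes of 'fulucabncm'):
     ε  f  u  l  u  c  a  b  n  c  m
  ε  0  1  2  3  4  5  6  7  8  9 10
  p  1  1  2  3  4  5  6  7  8  9 10
  u  2  2  1  2  3  4  5  6  7  8  9
  l  3  3  2  1  2  3  4  5  6  7  8
  u  4  4  3  2  1  2  3  4  5  6  7
  c  5  5  4  3  2  1  2  3  4  5  6
  c  6  6  5  4  3  2  2  3  4  4  5
  k  7  7  6  5  4  3  3  3  4  5  5
  g  8  8  7  6  5  4  4  4  4  5  6
  n  9  9  8  7  6  5  5  5  4  5  6
  c 10 10  9  8  7  6  6  6  5  4  5
  a 11 11 10  9  8  7  6  7  6  5  5
The bottom-right entry gives D[11][10] = 5, so no sequence of fewer than 5 edits works. Backtracking through the table gives one optimal edit sequence (5 edits):
  pulucckgnca → fulucckgnca (sub p→f @1)
  fulucckgnca → fuluckgnca (del c @5)
  fuluckgnca → fulucagnca (sub k→a @6)
  fulucagnca → fulucabnca (sub g→b @7)
  fulucabnca → fulucabncm (sub a→m @10)
Edit distance = 5.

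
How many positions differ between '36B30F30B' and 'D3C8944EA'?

Differing positions: 1, 2, 3, 4, 5, 6, 7, 8, 9. Hamming distance = 9.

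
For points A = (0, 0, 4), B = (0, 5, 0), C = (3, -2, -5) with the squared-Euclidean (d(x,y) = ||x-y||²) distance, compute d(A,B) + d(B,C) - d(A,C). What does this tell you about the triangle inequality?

d(A,B) = 0² + 5² + 4² = 41, d(B,C) = 3² + 7² + 5² = 83, d(A,C) = 3² + 2² + 9² = 94.
d(A,B) + d(B,C) - d(A,C) = 41 + 83 - 94 = 124 - 94 = 30. This is ≥ 0, so the triangle inequality holds for these points.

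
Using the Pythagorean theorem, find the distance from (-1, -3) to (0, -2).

√(Σ(x_i - y_i)²) = √((-1 - 0)² + (-3 - (-2))²)
= √((-1)² + (-1)²) = √(1 + 1) = √2 ≈ 1.4142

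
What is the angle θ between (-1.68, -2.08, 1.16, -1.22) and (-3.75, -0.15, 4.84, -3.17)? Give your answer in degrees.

With u = (-1.68, -2.08, 1.16, -1.22), v = (-3.75, -0.15, 4.84, -3.17):
u·v = (-1.68)·(-3.75) + (-2.08)·(-0.15) + 1.16·4.84 + (-1.22)·(-3.17) = 6.3 + 0.312 + 5.6144 + 3.8674 = 16.0938.
|u| = √((-1.68)² + (-2.08)² + 1.16² + (-1.22)²) = √(2.8224 + 4.3264 + 1.3456 + 1.4884) = √9.9828, |v| = √((-3.75)² + (-0.15)² + 4.84² + (-3.17)²) = √(14.0625 + 0.0225 + 23.4256 + 10.0489) = √47.5595.
cos θ = (u·v)/(|u||v|) = 16.0938/(√9.9828·√47.5595) ≈ 0.738608
θ = arccos(0.738608) ≈ 42.39°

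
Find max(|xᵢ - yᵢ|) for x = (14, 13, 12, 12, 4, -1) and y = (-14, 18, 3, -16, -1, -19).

max(|x_i - y_i|) = max(|14 - (-14)|, |13 - 18|, |12 - 3|, |12 - (-16)|, |4 - (-1)|, |-1 - (-19)|) = max(28, 5, 9, 28, 5, 18) = 28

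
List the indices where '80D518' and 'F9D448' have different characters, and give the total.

Differing positions: 1, 2, 4, 5. Hamming distance = 4.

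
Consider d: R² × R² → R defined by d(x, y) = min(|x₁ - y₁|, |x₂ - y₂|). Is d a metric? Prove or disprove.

No. d fails identity of indiscernibles: take x = (4, 0) and y = (4, 6). Then d(x,y) = min(|4 - 4|, |0 - 6|) = min(0, 6) = 0, yet x ≠ y.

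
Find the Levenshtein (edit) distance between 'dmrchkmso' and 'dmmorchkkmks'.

Let D[i][j] be the edit distance between the first i characters of 'dmrchkmso' and the first j characters of 'dmmorchkkmks', with D[i][0] = i, D[0][j] = j, and D[i][j] = D[i-1][j-1] if the characters match, else 1 + min(D[i-1][j], D[i][j-1], D[i-1][j-1]). Filling the table (rows: prefixes of 'dmrchkmso', columns: prefixes of 'dmmorchkkmks'):
     ε  d  m  m  o  r  c  h  k  k  m  k  s
  ε  0  1  2  3  4  5  6  7  8  9 10 11 12
  d  1  0  1  2  3  4  5  6  7  8  9 10 11
  m  2  1  0  1  2  3  4  5  6  7  8  9 10
  r  3  2  1  1  2  2  3  4  5  6  7  8  9
  c  4  3  2  2  2  3  2  3  4  5  6  7  8
  h  5  4  3  3  3  3  3  2  3  4  5  6  7
  k  6  5  4  4  4  4  4  3  2  3  4  5  6
  m  7  6  5  4  5  5  5  4  3  3  3  4  5
  s  8  7  6  5  5  6  6  5  4  4  4  4  4
  o  9  8  7  6  5  6  7  6  5  5  5  5  5
The bottom-right entry gives D[9][12] = 5, so no sequence of fewer than 5 edits works. Backtracking through the table gives one optimal edit sequence (5 edits):
  dmrchkmso → dmmrchkmso (ins m @2)
  dmmrchkmso → dmmorchkmso (ins o @4)
  dmmorchkmso → dmmorchkkmso (ins k @8)
  dmmorchkkmso → dmmorchkkmko (sub s→k @11)
  dmmorchkkmko → dmmorchkkmks (sub o→s @12)
Edit distance = 5.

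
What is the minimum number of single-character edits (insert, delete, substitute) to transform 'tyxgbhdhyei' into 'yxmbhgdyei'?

Let D[i][j] be the edit distance between the first i characters of 'tyxgbhdhyei' and the first j characters of 'yxmbhgdyei', with D[i][0] = i, D[0][j] = j, and D[i][j] = D[i-1][j-1] if the characters match, else 1 + min(D[i-1][j], D[i][j-1], D[i-1][j-1]). Filling the table (rows: prefixes of 'tyxgbhdhyei', columns: prefixes of 'yxmbhgdyei'):
     ε  y  x  m  b  h  g  d  y  e  i
  ε  0  1  2  3  4  5  6  7  8  9 10
  t  1  1  2  3  4  5  6  7  8  9 10
  y  2  1  2  3  4  5  6  7  7  8  9
  x  3  2  1  2  3  4  5  6  7  8  9
  g  4  3  2  2  3  4  4  5  6  7  8
  b  5  4  3  3  2  3  4  5  6  7  8
  h  6  5  4  4  3  2  3  4  5  6  7
  d  7  6  5  5  4  3  3  3  4  5  6
  h  8  7  6  6  5  4  4  4  4  5  6
  y  9  8  7  7  6  5  5  5  4  5  6
  e 10  9  8  8  7  6  6  6  5  4  5
  i 11 10  9  9  8  7  7  7  6  5  4
The bottom-right entry gives D[11][10] = 4, so no sequence of fewer than 4 edits works. Backtracking through the table gives one optimal edit sequence (4 edits):
  tyxgbhdhyei → yxgbhdhyei (del t @1)
  yxgbhdhyei → yxmbhdhyei (sub g→m @3)
  yxmbhdhyei → yxmbhghyei (sub d→g @6)
  yxmbhghyei → yxmbhgdyei (sub h→d @7)
Edit distance = 4.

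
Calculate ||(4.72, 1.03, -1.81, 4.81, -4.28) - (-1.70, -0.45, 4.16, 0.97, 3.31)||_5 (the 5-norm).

(Σ|x_i - y_i|^5)^(1/5) = (|4.72 - (-1.7)|^5 + |1.03 - (-0.45)|^5 + |-1.81 - 4.16|^5 + |4.81 - 0.97|^5 + |-4.28 - 3.31|^5)^(1/5)
= (6.42^5 + 1.48^5 + 5.97^5 + 3.84^5 + 7.59^5)^(1/5) ≈ (10906.2423 + 7.1008 + 7583.5343 + 834.9416 + 25188.8813)^(1/5) = (44520.7003)^(1/5) ≈ 8.5057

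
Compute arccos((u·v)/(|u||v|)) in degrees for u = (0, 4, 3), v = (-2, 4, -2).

With u = (0, 4, 3), v = (-2, 4, -2):
u·v = 0·(-2) + 4·4 + 3·(-2) = 0 + 16 + (-6) = 10.
|u| = √(0² + 4² + 3²) = √25, |v| = √((-2)² + 4² + (-2)²) = √24, so |u||v| = √(25·24) = √600.
cos θ = (u·v)/(|u||v|) = 10/√600 ≈ 0.408248
θ = arccos(0.408248) ≈ 65.91°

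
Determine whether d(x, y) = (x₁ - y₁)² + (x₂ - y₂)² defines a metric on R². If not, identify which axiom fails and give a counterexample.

No. The squared Euclidean distance fails the triangle inequality. Counterexample: x = (0, 0), y = (1, 2), z = (2, 4). d(x,z) = 2² + 4² = 20, but d(x,y) + d(y,z) = (1² + 2²) + (1² + 2²) = 5 + 5 = 10. Since 20 > 10, the triangle inequality is violated. (Note: √d, the ordinary Euclidean distance, IS a metric.)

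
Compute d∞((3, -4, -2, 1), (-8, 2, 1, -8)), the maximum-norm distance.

max(|x_i - y_i|) = max(|3 - (-8)|, |-4 - 2|, |-2 - 1|, |1 - (-8)|) = max(11, 6, 3, 9) = 11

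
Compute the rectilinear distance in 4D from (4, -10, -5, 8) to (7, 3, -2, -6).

Σ|x_i - y_i| = |4 - 7| + |-10 - 3| + |-5 - (-2)| + |8 - (-6)| = 3 + 13 + 3 + 14 = 33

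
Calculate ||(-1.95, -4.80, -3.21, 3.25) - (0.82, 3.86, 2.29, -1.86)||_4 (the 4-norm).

(Σ|x_i - y_i|^4)^(1/4) = (|-1.95 - 0.82|^4 + |-4.8 - 3.86|^4 + |-3.21 - 2.29|^4 + |3.25 - (-1.86)|^4)^(1/4)
= (2.77^4 + 8.66^4 + 5.5^4 + 5.11^4)^(1/4) ≈ (58.8734 + 5624.34 + 915.0625 + 681.8418)^(1/4) = (7280.1177)^(1/4) ≈ 9.2371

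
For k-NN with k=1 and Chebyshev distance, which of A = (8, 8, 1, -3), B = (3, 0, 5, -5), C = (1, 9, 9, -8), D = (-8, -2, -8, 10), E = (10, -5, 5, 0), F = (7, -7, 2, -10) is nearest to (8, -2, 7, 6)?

Distances: d(A) = 10, d(B) = 11, d(C) = 14, d(D) = 16, d(E) = 6, d(F) = 16. Nearest: E = (10, -5, 5, 0) with distance 6.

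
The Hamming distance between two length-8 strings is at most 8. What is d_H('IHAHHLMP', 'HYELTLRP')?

Differing positions: 1, 2, 3, 4, 5, 7. Hamming distance = 6. The maximum possible Hamming distance for length-8 strings is 8, so d_H/8 = 6/8 = 0.75.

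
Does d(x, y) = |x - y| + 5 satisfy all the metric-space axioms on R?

No. d fails identity of indiscernibles (specifically d(x,x) = 0): d(-7, -7) = |-7 - (-7)| + 5 = 0 + 5 = 5 ≠ 0.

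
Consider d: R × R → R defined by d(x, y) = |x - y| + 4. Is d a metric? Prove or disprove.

No. d fails identity of indiscernibles (specifically d(x,x) = 0): d(0, 0) = |0 - 0| + 4 = 0 + 4 = 4 ≠ 0.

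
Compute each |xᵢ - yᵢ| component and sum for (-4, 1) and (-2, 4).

Σ|x_i - y_i| = |-4 - (-2)| + |1 - 4| = 2 + 3 = 5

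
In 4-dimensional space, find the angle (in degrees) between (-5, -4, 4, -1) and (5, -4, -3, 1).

With u = (-5, -4, 4, -1), v = (5, -4, -3, 1):
u·v = (-5)·5 + (-4)·(-4) + 4·(-3) + (-1)·1 = (-25) + 16 + (-12) + (-1) = -22.
|u| = √((-5)² + (-4)² + 4² + (-1)²) = √58, |v| = √(5² + (-4)² + (-3)² + 1²) = √51, so |u||v| = √(58·51) = √2958.
cos θ = (u·v)/(|u||v|) = -22/√2958 ≈ -0.404505
θ = arccos(-0.404505) ≈ 113.86°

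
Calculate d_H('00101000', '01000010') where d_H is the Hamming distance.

Differing positions: 2, 3, 5, 7. Hamming distance = 4.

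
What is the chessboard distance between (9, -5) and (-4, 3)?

max(|x_i - y_i|) = max(|9 - (-4)|, |-5 - 3|) = max(13, 8) = 13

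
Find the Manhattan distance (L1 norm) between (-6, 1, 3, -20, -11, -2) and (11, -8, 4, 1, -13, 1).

Σ|x_i - y_i| = |-6 - 11| + |1 - (-8)| + |3 - 4| + |-20 - 1| + |-11 - (-13)| + |-2 - 1| = 17 + 9 + 1 + 21 + 2 + 3 = 53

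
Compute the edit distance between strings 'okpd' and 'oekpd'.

Let D[i][j] be the edit distance between the first i characters of 'okpd' and the first j characters of 'oekpd', with D[i][0] = i, D[0][j] = j, and D[i][j] = D[i-1][j-1] if the characters match, else 1 + min(D[i-1][j], D[i][j-1], D[i-1][j-1]). Filling the table (rows: prefixes of 'okpd', columns: prefixes of 'oekpd'):
     ε  o  e  k  p  d
  ε  0  1  2  3  4  5
  o  1  0  1  2  3  4
  k  2  1  1  1  2  3
  p  3  2  2  2  1  2
  d  4  3  3  3  2  1
The bottom-right entry gives D[4][5] = 1, so no sequence of fewer than 1 edit works. Backtracking through the table gives one optimal edit sequence (1 edit):
  okpd → oekpd (ins e @2)
Edit distance = 1.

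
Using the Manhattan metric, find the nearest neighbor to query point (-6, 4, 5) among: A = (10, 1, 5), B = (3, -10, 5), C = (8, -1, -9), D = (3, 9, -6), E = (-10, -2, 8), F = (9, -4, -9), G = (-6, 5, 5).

Distances: d(A) = 19, d(B) = 23, d(C) = 33, d(D) = 25, d(E) = 13, d(F) = 37, d(G) = 1. Nearest: G = (-6, 5, 5) with distance 1.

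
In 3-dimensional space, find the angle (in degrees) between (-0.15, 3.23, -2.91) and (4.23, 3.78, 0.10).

With u = (-0.15, 3.23, -2.91), v = (4.23, 3.78, 0.10):
u·v = (-0.15)·4.23 + 3.23·3.78 + (-2.91)·0.1 = (-0.6345) + 12.2094 + (-0.291) = 11.2839.
|u| = √((-0.15)² + 3.23² + (-2.91)²) = √(0.0225 + 10.4329 + 8.4681) = √18.9235, |v| = √(4.23² + 3.78² + 0.1²) = √(17.8929 + 14.2884 + 0.01) = √32.1913.
cos θ = (u·v)/(|u||v|) = 11.2839/(√18.9235·√32.1913) ≈ 0.457182
θ = arccos(0.457182) ≈ 62.79°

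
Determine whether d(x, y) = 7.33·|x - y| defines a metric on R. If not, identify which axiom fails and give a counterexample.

Yes. Since |x - y| is a metric on R and 7.33 > 0, the positive scalar multiple 7.33·|x - y| is also a metric: scaling by a positive constant preserves non-negativity, identity (d=0 ⟺ |x-y|=0 ⟺ x=y), symmetry, and the triangle inequality.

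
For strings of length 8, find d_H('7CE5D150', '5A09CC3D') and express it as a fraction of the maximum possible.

Differing positions: 1, 2, 3, 4, 5, 6, 7, 8. Hamming distance = 8. The maximum possible Hamming distance for length-8 strings is 8, so d_H/8 = 8/8 = 1.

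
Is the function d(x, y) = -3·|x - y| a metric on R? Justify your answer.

No. With c = -3 < 0, d fails non-negativity: d(5, 11) = -3·|5 - 11| = -3·6 = -18 < 0.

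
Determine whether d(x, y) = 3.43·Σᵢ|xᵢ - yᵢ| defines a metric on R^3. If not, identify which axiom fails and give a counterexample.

Yes. The L1 (Manhattan) norm induces a metric on R^3, and multiplying a metric by a positive constant 3.43 > 0 preserves all four axioms: non-negativity (3.43·||x-y|| ≥ 0), identity (3.43·||x-y|| = 0 ⟺ ||x-y|| = 0 ⟺ x = y), symmetry (||x-y|| = ||y-x||), and the triangle inequality (3.43·||x-z|| ≤ 3.43·||x-y|| + 3.43·||y-z||). So d is a metric.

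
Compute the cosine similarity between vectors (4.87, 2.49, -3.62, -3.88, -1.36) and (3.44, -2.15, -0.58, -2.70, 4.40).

With u = (4.87, 2.49, -3.62, -3.88, -1.36), v = (3.44, -2.15, -0.58, -2.70, 4.40):
u·v = 4.87·3.44 + 2.49·(-2.15) + (-3.62)·(-0.58) + (-3.88)·(-2.7) + (-1.36)·4.4 = 16.7528 + (-5.3535) + 2.0996 + 10.476 + (-5.984) = 17.9909.
|u| = √(4.87² + 2.49² + (-3.62)² + (-3.88)² + (-1.36)²) = √(23.7169 + 6.2001 + 13.1044 + 15.0544 + 1.8496) = √59.9254, |v| = √(3.44² + (-2.15)² + (-0.58)² + (-2.7)² + 4.4²) = √(11.8336 + 4.6225 + 0.3364 + 7.29 + 19.36) = √43.4425.
cos θ = (u·v)/(|u||v|) = 17.9909/(√59.9254·√43.4425) ≈ 0.3526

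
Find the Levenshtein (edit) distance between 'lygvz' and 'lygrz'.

Let D[i][j] be the edit distance between the first i characters of 'lygvz' and the first j characters of 'lygrz', with D[i][0] = i, D[0][j] = j, and D[i][j] = D[i-1][j-1] if the characters match, else 1 + min(D[i-1][j], D[i][j-1], D[i-1][j-1]). Filling the table (rows: prefixes of 'lygvz', columns: prefixes of 'lygrz'):
     ε  l  y  g  r  z
  ε  0  1  2  3  4  5
  l  1  0  1  2  3  4
  y  2  1  0  1  2  3
  g  3  2  1  0  1  2
  v  4  3  2  1  1  2
  z  5  4  3  2  2  1
The bottom-right entry gives D[5][5] = 1, so no sequence of fewer than 1 edit works. Backtracking through the table gives one optimal edit sequence (1 edit):
  lygvz → lygrz (sub v→r @4)
Edit distance = 1.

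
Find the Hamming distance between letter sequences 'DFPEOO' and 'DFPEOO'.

Differing positions: none. Hamming distance = 0.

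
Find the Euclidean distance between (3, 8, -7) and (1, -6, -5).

√(Σ(x_i - y_i)²) = √((3 - 1)² + (8 - (-6))² + (-7 - (-5))²)
= √(2² + 14² + (-2)²) = √(4 + 196 + 4) = √204 ≈ 14.2829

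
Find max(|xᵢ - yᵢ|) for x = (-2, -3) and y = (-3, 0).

max(|x_i - y_i|) = max(|-2 - (-3)|, |-3 - 0|) = max(1, 3) = 3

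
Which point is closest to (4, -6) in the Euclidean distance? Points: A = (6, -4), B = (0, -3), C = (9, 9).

Distances: d(A) ≈ 2.8284, d(B) = 5, d(C) ≈ 15.8114. Nearest: A = (6, -4) with distance 2.8284.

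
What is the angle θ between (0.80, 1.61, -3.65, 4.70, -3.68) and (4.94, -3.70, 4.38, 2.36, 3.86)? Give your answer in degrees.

With u = (0.80, 1.61, -3.65, 4.70, -3.68), v = (4.94, -3.70, 4.38, 2.36, 3.86):
u·v = 0.8·4.94 + 1.61·(-3.7) + (-3.65)·4.38 + 4.7·2.36 + (-3.68)·3.86 = 3.952 + (-5.957) + (-15.987) + 11.092 + (-14.2048) = -21.1048.
|u| = √(0.8² + 1.61² + (-3.65)² + 4.7² + (-3.68)²) = √(0.64 + 2.5921 + 13.3225 + 22.09 + 13.5424) = √52.187, |v| = √(4.94² + (-3.7)² + 4.38² + 2.36² + 3.86²) = √(24.4036 + 13.69 + 19.1844 + 5.5696 + 14.8996) = √77.7472.
cos θ = (u·v)/(|u||v|) = -21.1048/(√52.187·√77.7472) ≈ -0.331328
θ = arccos(-0.331328) ≈ 109.35°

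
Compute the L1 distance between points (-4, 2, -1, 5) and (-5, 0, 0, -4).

Σ|x_i - y_i| = |-4 - (-5)| + |2 - 0| + |-1 - 0| + |5 - (-4)| = 1 + 2 + 1 + 9 = 13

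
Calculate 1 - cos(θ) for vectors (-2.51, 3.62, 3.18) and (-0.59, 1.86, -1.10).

With u = (-2.51, 3.62, 3.18), v = (-0.59, 1.86, -1.10):
u·v = (-2.51)·(-0.59) + 3.62·1.86 + 3.18·(-1.1) = 1.4809 + 6.7332 + (-3.498) = 4.7161.
|u| = √((-2.51)² + 3.62² + 3.18²) = √(6.3001 + 13.1044 + 10.1124) = √29.5169, |v| = √((-0.59)² + 1.86² + (-1.1)²) = √(0.3481 + 3.4596 + 1.21) = √5.0177.
cos θ = (u·v)/(|u||v|) = 4.7161/(√29.5169·√5.0177) ≈ 0.3875
Cosine distance = 1 - cos θ ≈ 1 - 0.3875 = 0.6125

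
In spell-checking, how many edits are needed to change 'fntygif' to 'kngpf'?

Let D[i][j] be the edit distance between the first i characters of 'fntygif' and the first j characters of 'kngpf', with D[i][0] = i, D[0][j] = j, and D[i][j] = D[i-1][j-1] if the characters match, else 1 + min(D[i-1][j], D[i][j-1], D[i-1][j-1]). Filling the table (rows: prefixes of 'fntygif', columns: prefixes of 'kngpf'):
     ε  k  n  g  p  f
  ε  0  1  2  3  4  5
  f  1  1  2  3  4  4
  n  2  2  1  2  3  4
  t  3  3  2  2  3  4
  y  4  4  3  3  3  4
  g  5  5  4  3  4  4
  i  6  6  5  4  4  5
  f  7  7  6  5  5  4
The bottom-right entry gives D[7][5] = 4, so no sequence of fewer than 4 edits works. Backtracking through the table gives one optimal edit sequence (4 edits):
  fntygif → kntygif (sub f→k @1)
  kntygif → knygif (del t @3)
  knygif → kngif (del y @3)
  kngif → kngpf (sub i→p @4)
Edit distance = 4.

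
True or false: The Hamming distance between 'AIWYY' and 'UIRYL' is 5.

Differing positions: 1, 3, 5. Hamming distance = 3, so the claim that d_H = 5 is false.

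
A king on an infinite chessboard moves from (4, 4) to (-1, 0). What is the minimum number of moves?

max(|x_i - y_i|) = max(|4 - (-1)|, |4 - 0|) = max(5, 4) = 5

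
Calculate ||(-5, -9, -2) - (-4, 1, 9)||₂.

√(Σ(x_i - y_i)²) = √((-5 - (-4))² + (-9 - 1)² + (-2 - 9)²)
= √((-1)² + (-10)² + (-11)²) = √(1 + 100 + 121) = √222 ≈ 14.8997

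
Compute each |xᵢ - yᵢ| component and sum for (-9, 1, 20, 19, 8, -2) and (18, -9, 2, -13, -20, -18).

Σ|x_i - y_i| = |-9 - 18| + |1 - (-9)| + |20 - 2| + |19 - (-13)| + |8 - (-20)| + |-2 - (-18)| = 27 + 10 + 18 + 32 + 28 + 16 = 131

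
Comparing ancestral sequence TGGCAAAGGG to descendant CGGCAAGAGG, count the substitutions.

Differing positions: 1, 7, 8. Hamming distance = 3.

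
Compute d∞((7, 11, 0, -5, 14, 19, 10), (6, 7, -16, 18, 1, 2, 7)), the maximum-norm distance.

max(|x_i - y_i|) = max(|7 - 6|, |11 - 7|, |0 - (-16)|, |-5 - 18|, |14 - 1|, |19 - 2|, |10 - 7|) = max(1, 4, 16, 23, 13, 17, 3) = 23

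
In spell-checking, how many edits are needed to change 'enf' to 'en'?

Let D[i][j] be the edit distance between the first i characters of 'enf' and the first j characters of 'en', with D[i][0] = i, D[0][j] = j, and D[i][j] = D[i-1][j-1] if the characters match, else 1 + min(D[i-1][j], D[i][j-1], D[i-1][j-1]). Filling the table (rows: prefixes of 'enf', columns: prefixes of 'en'):
     ε  e  n
  ε  0  1  2
  e  1  0  1
  n  2  1  0
  f  3  2  1
The bottom-right entry gives D[3][2] = 1, so no sequence of fewer than 1 edit works. Backtracking through the table gives one optimal edit sequence (1 edit):
  enf → en (del f @3)
Edit distance = 1.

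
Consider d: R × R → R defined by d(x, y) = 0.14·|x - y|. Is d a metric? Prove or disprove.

Yes. Since |x - y| is a metric on R and 0.14 > 0, the positive scalar multiple 0.14·|x - y| is also a metric: scaling by a positive constant preserves non-negativity, identity (d=0 ⟺ |x-y|=0 ⟺ x=y), symmetry, and the triangle inequality.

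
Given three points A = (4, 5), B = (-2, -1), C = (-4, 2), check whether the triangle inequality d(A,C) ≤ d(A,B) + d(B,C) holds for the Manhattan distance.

d(A,B) = 6 + 6 = 12, d(B,C) = 2 + 3 = 5, d(A,C) = 8 + 3 = 11.
d(A,C) = 11 ≤ 12 + 5 = 17. Triangle inequality is satisfied.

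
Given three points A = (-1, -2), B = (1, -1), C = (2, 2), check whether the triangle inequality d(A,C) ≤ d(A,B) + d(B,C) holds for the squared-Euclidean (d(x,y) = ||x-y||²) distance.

d(A,B) = 2² + 1² = 5, d(B,C) = 1² + 3² = 10, d(A,C) = 3² + 4² = 25.
d(A,C) = 25 > 5 + 10 = 15. Triangle inequality is VIOLATED. (Squared-Euclidean is not a metric — this is a counterexample.)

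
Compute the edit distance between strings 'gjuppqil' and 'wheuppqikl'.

Let D[i][j] be the edit distance between the first i characters of 'gjuppqil' and the first j characters of 'wheuppqikl', with D[i][0] = i, D[0][j] = j, and D[i][j] = D[i-1][j-1] if the characters match, else 1 + min(D[i-1][j], D[i][j-1], D[i-1][j-1]). Filling the table (rows: prefixes of 'gjuppqil', columns: prefixes of 'wheuppqikl'):
     ε  w  h  e  u  p  p  q  i  k  l
  ε  0  1  2  3  4  5  6  7  8  9 10
  g  1  1  2  3  4  5  6  7  8  9 10
  j  2  2  2  3  4  5  6  7  8  9 10
  u  3  3  3  3  3  4  5  6  7  8  9
  p  4  4  4  4  4  3  4  5  6  7  8
  p  5  5  5  5  5  4  3  4  5  6  7
  q  6  6  6  6  6  5  4  3  4  5  6
  i  7  7  7  7  7  6  5  4  3  4  5
  l  8  8  8  8  8  7  6  5  4  4  4
The bottom-right entry gives D[8][10] = 4, so no sequence of fewer than 4 edits works. Backtracking through the table gives one optimal edit sequence (4 edits):
  gjuppqil → wgjuppqil (ins w @1)
  wgjuppqil → whjuppqil (sub g→h @2)
  whjuppqil → wheuppqil (sub j→e @3)
  wheuppqil → wheuppqikl (ins k @9)
Edit distance = 4.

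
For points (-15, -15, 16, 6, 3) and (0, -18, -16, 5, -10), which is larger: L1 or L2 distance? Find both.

L1 = |-15 - 0| + |-15 - (-18)| + |16 - (-16)| + |6 - 5| + |3 - (-10)| = 15 + 3 + 32 + 1 + 13 = 64
L2 = √(15² + 3² + 32² + 1² + 13²) = √1428 ≈ 37.7889
L1 ≥ L2 always (equality iff movement is along one axis); L1 > L2 here.
Ratio L1/L2 = 64/√1428 ≈ 1.6936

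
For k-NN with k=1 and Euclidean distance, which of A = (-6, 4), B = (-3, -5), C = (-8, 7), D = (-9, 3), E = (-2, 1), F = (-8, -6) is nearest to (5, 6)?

Distances: d(A) ≈ 11.1803, d(B) ≈ 13.6015, d(C) ≈ 13.0384, d(D) ≈ 14.3178, d(E) ≈ 8.6023, d(F) ≈ 17.6918. Nearest: E = (-2, 1) with distance 8.6023.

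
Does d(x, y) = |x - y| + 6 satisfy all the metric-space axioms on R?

No. d fails identity of indiscernibles (specifically d(x,x) = 0): d(8, 8) = |8 - 8| + 6 = 0 + 6 = 6 ≠ 0.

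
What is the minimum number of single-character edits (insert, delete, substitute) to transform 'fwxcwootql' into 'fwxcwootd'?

Let D[i][j] be the edit distance between the first i characters of 'fwxcwootql' and the first j characters of 'fwxcwootd', with D[i][0] = i, D[0][j] = j, and D[i][j] = D[i-1][j-1] if the characters match, else 1 + min(D[i-1][j], D[i][j-1], D[i-1][j-1]). Filling the table (rows: prefixes of 'fwxcwootql', columns: prefixes of 'fwxcwootd'):
     ε  f  w  x  c  w  o  o  t  d
  ε  0  1  2  3  4  5  6  7  8  9
  f  1  0  1  2  3  4  5  6  7  8
  w  2  1  0  1  2  3  4  5  6  7
  x  3  2  1  0  1  2  3  4  5  6
  c  4  3  2  1  0  1  2  3  4  5
  w  5  4  3  2  1  0  1  2  3  4
  o  6  5  4  3  2  1  0  1  2  3
  o  7  6  5  4  3  2  1  0  1  2
  t  8  7  6  5  4  3  2  1  0  1
  q  9  8  7  6  5  4  3  2  1  1
  l 10  9  8  7  6  5  4  3  2  2
The bottom-right entry gives D[10][9] = 2, so no sequence of fewer than 2 edits works. Backtracking through the table gives one optimal edit sequence (2 edits):
  fwxcwootql → fwxcwootl (del q @9)
  fwxcwootl → fwxcwootd (sub l→d @9)
Edit distance = 2.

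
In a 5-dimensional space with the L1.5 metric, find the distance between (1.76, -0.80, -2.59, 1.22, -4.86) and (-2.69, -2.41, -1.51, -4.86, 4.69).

(Σ|x_i - y_i|^1.5)^(1/1.5) = (|1.76 - (-2.69)|^1.5 + |-0.8 - (-2.41)|^1.5 + |-2.59 - (-1.51)|^1.5 + |1.22 - (-4.86)|^1.5 + |-4.86 - 4.69|^1.5)^(1/1.5)
= (4.45^1.5 + 1.61^1.5 + 1.08^1.5 + 6.08^1.5 + 9.55^1.5)^(1/1.5) ≈ (9.3873 + 2.0429 + 1.1224 + 14.9919 + 29.5124)^(1/1.5) = (57.0569)^(1/1.5) ≈ 14.8208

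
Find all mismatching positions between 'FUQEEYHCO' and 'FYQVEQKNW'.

Differing positions: 2, 4, 6, 7, 8, 9. Hamming distance = 6.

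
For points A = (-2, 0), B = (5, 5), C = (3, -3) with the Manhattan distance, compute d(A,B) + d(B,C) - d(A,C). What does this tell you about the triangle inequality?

d(A,B) = 7 + 5 = 12, d(B,C) = 2 + 8 = 10, d(A,C) = 5 + 3 = 8.
d(A,B) + d(B,C) - d(A,C) = 12 + 10 - 8 = 22 - 8 = 14. This is ≥ 0, so the triangle inequality holds for these points.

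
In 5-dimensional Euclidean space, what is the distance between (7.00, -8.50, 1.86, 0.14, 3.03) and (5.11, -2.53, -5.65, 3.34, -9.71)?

√(Σ(x_i - y_i)²) = √((7 - 5.11)² + (-8.5 - (-2.53))² + (1.86 - (-5.65))² + (0.14 - 3.34)² + (3.03 - (-9.71))²)
= √(1.89² + (-5.97)² + 7.51² + (-3.2)² + 12.74²) = √(3.5721 + 35.6409 + 56.4001 + 10.24 + 162.3076) = √268.1607 ≈ 16.3756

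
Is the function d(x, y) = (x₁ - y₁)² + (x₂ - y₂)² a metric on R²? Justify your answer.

No. The squared Euclidean distance fails the triangle inequality. Counterexample: x = (0, 0), y = (3, 1), z = (6, 2). d(x,z) = 6² + 2² = 40, but d(x,y) + d(y,z) = (3² + 1²) + (3² + 1²) = 10 + 10 = 20. Since 40 > 20, the triangle inequality is violated. (Note: √d, the ordinary Euclidean distance, IS a metric.)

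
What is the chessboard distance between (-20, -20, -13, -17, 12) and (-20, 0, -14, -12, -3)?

max(|x_i - y_i|) = max(|-20 - (-20)|, |-20 - 0|, |-13 - (-14)|, |-17 - (-12)|, |12 - (-3)|) = max(0, 20, 1, 5, 15) = 20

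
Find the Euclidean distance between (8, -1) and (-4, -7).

√(Σ(x_i - y_i)²) = √((8 - (-4))² + (-1 - (-7))²)
= √(12² + 6²) = √(144 + 36) = √180 ≈ 13.4164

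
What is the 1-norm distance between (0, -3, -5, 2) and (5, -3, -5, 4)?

Σ|x_i - y_i| = |0 - 5| + |-3 - (-3)| + |-5 - (-5)| + |2 - 4| = 5 + 0 + 0 + 2 = 7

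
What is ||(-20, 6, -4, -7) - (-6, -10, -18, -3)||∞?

max(|x_i - y_i|) = max(|-20 - (-6)|, |6 - (-10)|, |-4 - (-18)|, |-7 - (-3)|) = max(14, 16, 14, 4) = 16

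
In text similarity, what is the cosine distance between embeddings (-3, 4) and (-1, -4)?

With u = (-3, 4), v = (-1, -4):
u·v = (-3)·(-1) + 4·(-4) = 3 + (-16) = -13.
|u| = √((-3)² + 4²) = √25, |v| = √((-1)² + (-4)²) = √17, so |u||v| = √(25·17) = √425.
cos θ = (u·v)/(|u||v|) = -13/√425 ≈ -0.6306
Cosine distance = 1 - cos θ ≈ 1 - (-0.6306) = 1.6306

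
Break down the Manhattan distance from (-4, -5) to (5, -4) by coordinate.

Σ|x_i - y_i| = |-4 - 5| + |-5 - (-4)| = 9 + 1 = 10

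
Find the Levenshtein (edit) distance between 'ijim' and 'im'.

Let D[i][j] be the edit distance between the first i characters of 'ijim' and the first j characters of 'im', with D[i][0] = i, D[0][j] = j, and D[i][j] = D[i-1][j-1] if the characters match, else 1 + min(D[i-1][j], D[i][j-1], D[i-1][j-1]). Filling the table (rows: prefixes of 'ijim', columns: prefixes of 'im'):
     ε  i  m
  ε  0  1  2
  i  1  0  1
  j  2  1  1
  i  3  2  2
  m  4  3  2
The bottom-right entry gives D[4][2] = 2, so no sequence of fewer than 2 edits works. Backtracking through the table gives one optimal edit sequence (2 edits):
  ijim → jim (del i @1)
  jim → im (del j @1)
Edit distance = 2.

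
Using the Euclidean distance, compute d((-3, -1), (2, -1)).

(Σ|x_i - y_i|^2)^(1/2) = (|-3 - 2|^2 + |-1 - (-1)|^2)^(1/2)
= (5^2 + 0^2)^(1/2) = (25 + 0)^(1/2) = (25)^(1/2) = 5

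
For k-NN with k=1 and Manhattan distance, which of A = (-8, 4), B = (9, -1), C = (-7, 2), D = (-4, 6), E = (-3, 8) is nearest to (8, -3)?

Distances: d(A) = 23, d(B) = 3, d(C) = 20, d(D) = 21, d(E) = 22. Nearest: B = (9, -1) with distance 3.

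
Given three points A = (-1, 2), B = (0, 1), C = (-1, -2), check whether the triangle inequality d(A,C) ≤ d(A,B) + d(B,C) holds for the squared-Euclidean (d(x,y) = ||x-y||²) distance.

d(A,B) = 1² + 1² = 2, d(B,C) = 1² + 3² = 10, d(A,C) = 0² + 4² = 16.
d(A,C) = 16 > 2 + 10 = 12. Triangle inequality is VIOLATED. (Squared-Euclidean is not a metric — this is a counterexample.)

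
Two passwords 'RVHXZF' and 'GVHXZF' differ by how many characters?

Differing positions: 1. Hamming distance = 1.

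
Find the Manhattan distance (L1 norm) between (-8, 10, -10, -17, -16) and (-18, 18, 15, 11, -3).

Σ|x_i - y_i| = |-8 - (-18)| + |10 - 18| + |-10 - 15| + |-17 - 11| + |-16 - (-3)| = 10 + 8 + 25 + 28 + 13 = 84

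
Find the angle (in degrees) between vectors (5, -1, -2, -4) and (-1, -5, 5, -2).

With u = (5, -1, -2, -4), v = (-1, -5, 5, -2):
u·v = 5·(-1) + (-1)·(-5) + (-2)·5 + (-4)·(-2) = (-5) + 5 + (-10) + 8 = -2.
|u| = √(5² + (-1)² + (-2)² + (-4)²) = √46, |v| = √((-1)² + (-5)² + 5² + (-2)²) = √55, so |u||v| = √(46·55) = √2530.
cos θ = (u·v)/(|u||v|) = -2/√2530 ≈ -0.039762
θ = arccos(-0.039762) ≈ 92.28°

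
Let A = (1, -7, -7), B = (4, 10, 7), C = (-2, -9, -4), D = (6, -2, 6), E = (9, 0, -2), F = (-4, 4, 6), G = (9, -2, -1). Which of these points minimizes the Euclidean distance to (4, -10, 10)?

Distances: d(A) ≈ 17.5214, d(B) ≈ 20.2237, d(C) ≈ 15.2643, d(D) ≈ 9.1652, d(E) ≈ 16.4012, d(F) ≈ 16.6132, d(G) ≈ 14.4914. Nearest: D = (6, -2, 6) with distance 9.1652.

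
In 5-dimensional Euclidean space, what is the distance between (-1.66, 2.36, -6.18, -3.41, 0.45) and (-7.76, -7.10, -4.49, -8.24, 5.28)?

√(Σ(x_i - y_i)²) = √((-1.66 - (-7.76))² + (2.36 - (-7.1))² + (-6.18 - (-4.49))² + (-3.41 - (-8.24))² + (0.45 - 5.28)²)
= √(6.1² + 9.46² + (-1.69)² + 4.83² + (-4.83)²) = √(37.21 + 89.4916 + 2.8561 + 23.3289 + 23.3289) = √176.2155 ≈ 13.2746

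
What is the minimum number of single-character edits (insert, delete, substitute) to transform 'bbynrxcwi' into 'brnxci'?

Let D[i][j] be the edit distance between the first i characters of 'bbynrxcwi' and the first j characters of 'brnxci', with D[i][0] = i, D[0][j] = j, and D[i][j] = D[i-1][j-1] if the characters match, else 1 + min(D[i-1][j], D[i][j-1], D[i-1][j-1]). Filling the table (rows: prefixes of 'bbynrxcwi', columns: prefixes of 'brnxci'):
     ε  b  r  n  x  c  i
  ε  0  1  2  3  4  5  6
  b  1  0  1  2  3  4  5
  b  2  1  1  2  3  4  5
  y  3  2  2  2  3  4  5
  n  4  3  3  2  3  4  5
  r  5  4  3  3  3  4  5
  x  6  5  4  4  3  4  5
  c  7  6  5  5  4  3  4
  w  8  7  6  6  5  4  4
  i  9  8  7  7  6  5  4
The bottom-right entry gives D[9][6] = 4, so no sequence of fewer than 4 edits works. Backtracking through the table gives one optimal edit sequence (4 edits):
  bbynrxcwi → bynrxcwi (del b @1)
  bynrxcwi → brnrxcwi (sub y→r @2)
  brnrxcwi → brnxcwi (del r @4)
  brnxcwi → brnxci (del w @6)
Edit distance = 4.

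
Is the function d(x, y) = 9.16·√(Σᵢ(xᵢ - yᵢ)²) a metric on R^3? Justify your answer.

Yes. The L2 (Euclidean) norm induces a metric on R^3, and multiplying a metric by a positive constant 9.16 > 0 preserves all four axioms: non-negativity (9.16·||x-y|| ≥ 0), identity (9.16·||x-y|| = 0 ⟺ ||x-y|| = 0 ⟺ x = y), symmetry (||x-y|| = ||y-x||), and the triangle inequality (9.16·||x-z|| ≤ 9.16·||x-y|| + 9.16·||y-z||). So d is a metric.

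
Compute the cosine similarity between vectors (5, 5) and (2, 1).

With u = (5, 5), v = (2, 1):
u·v = 5·2 + 5·1 = 10 + 5 = 15.
|u| = √(5² + 5²) = √50, |v| = √(2² + 1²) = √5, so |u||v| = √(50·5) = √250.
cos θ = (u·v)/(|u||v|) = 15/√250 ≈ 0.9487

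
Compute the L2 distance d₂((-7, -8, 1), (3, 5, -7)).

√(Σ(x_i - y_i)²) = √((-7 - 3)² + (-8 - 5)² + (1 - (-7))²)
= √((-10)² + (-13)² + 8²) = √(100 + 169 + 64) = √333 ≈ 18.2483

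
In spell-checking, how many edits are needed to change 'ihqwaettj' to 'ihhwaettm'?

Let D[i][j] be the edit distance between the first i characters of 'ihqwaettj' and the first j characters of 'ihhwaettm', with D[i][0] = i, D[0][j] = j, and D[i][j] = D[i-1][j-1] if the characters match, else 1 + min(D[i-1][j], D[i][j-1], D[i-1][j-1]). Filling the table (rows: prefixes of 'ihqwaettj', columns: prefixes of 'ihhwaettm'):
     ε  i  h  h  w  a  e  t  t  m
  ε  0  1  2  3  4  5  6  7  8  9
  i  1  0  1  2  3  4  5  6  7  8
  h  2  1  0  1  2  3  4  5  6  7
  q  3  2  1  1  2  3  4  5  6  7
  w  4  3  2  2  1  2  3  4  5  6
  a  5  4  3  3  2  1  2  3  4  5
  e  6  5  4  4  3  2  1  2  3  4
  t  7  6  5  5  4  3  2  1  2  3
  t  8  7  6  6  5  4  3  2  1  2
  j  9  8  7  7  6  5  4  3  2  2
The bottom-right entry gives D[9][9] = 2, so no sequence of fewer than 2 edits works. Backtracking through the table gives one optimal edit sequence (2 edits):
  ihqwaettj → ihhwaettj (sub q→h @3)
  ihhwaettj → ihhwaettm (sub j→m @9)
Edit distance = 2.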